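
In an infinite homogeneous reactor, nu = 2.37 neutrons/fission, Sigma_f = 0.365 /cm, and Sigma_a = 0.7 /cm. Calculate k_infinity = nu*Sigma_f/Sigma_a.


k_inf = nu * Sigma_f / Sigma_a
k_inf = 2.37 * 0.365 / 0.7
k_inf = 1.2358

1.2358


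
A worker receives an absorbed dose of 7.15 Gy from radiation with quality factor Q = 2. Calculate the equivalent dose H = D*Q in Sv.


H = D * Q
H = 7.15 * 2
H = 14.300 Sv

14.300


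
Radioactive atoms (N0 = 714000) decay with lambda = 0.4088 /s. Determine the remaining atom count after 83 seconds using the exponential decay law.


N = N0 * exp(-lambda * t)
N = 714000 * exp(-0.4088 * 83)
N = 1.3119e-09

1.3119e-09


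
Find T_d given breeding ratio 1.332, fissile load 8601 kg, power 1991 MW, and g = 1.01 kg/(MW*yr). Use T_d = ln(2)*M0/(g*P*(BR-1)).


Breeding gain G = BR - 1 = 1.332 - 1 = 0.332
Fissile production rate = g * P * G = 1.01 * 1991 * 0.332 = 667.62212 kg/yr
T_d = ln(2) * M0 / (g * P * G)
T_d = ln(2) * 8601 / 667.62212 = 8.9298 yr

8.9298


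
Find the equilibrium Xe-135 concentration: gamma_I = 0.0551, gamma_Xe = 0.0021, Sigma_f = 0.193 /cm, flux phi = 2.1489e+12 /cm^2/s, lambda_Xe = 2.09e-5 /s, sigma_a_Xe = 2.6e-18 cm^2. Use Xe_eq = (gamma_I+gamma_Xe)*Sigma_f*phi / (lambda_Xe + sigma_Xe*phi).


Xe_eq = (gamma_I + gamma_Xe) * Sigma_f * phi / (lambda_Xe + sigma_Xe * phi)
Numerator = (0.0551 + 0.0021) * 0.193 * 2.1489e+12 = 2.372300e+10
Denominator = 2.09e-5 + 2.6e-18 * 2.1489e+12 = 2.648714e-05
Xe_eq = 2.372300e+10 / 2.648714e-05 = 8.9564e+14 /cm^3

8.9564e+14


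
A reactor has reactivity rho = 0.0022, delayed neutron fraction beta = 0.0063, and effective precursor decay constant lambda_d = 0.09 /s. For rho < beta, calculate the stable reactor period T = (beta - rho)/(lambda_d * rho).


T = (beta - rho) / (lambda_d * rho)
T = (0.0063 - 0.0022) / (0.09 * 0.0022)
T = 20.707 s

20.707


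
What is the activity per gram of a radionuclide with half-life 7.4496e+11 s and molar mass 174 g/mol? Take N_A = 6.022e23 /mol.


lambda = ln(2) / t_half = ln(2) / 7.4496e+11 = 9.304489e-13 /s
SA = lambda * N_A / M
SA = 9.304489e-13 * 6.022e23 / 174
SA = 3.2202e+09 Bq/g

3.2202e+09


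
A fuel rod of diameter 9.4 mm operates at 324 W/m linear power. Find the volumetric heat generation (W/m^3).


r = D / 2 / 1000 = 9.4 / 2 / 1000 = 0.0047 m
q''' = q' / (pi * r^2)
q''' = 324 / (pi * 0.0047^2)
q''' = 4.6687e+06 W/m^3

4.6687e+06


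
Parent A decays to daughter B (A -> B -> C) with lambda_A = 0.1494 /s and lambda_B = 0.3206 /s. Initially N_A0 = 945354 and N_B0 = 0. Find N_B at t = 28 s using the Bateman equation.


N_B(t) = lambda_A * N_A0 / (lambda_B - lambda_A) * [exp(-lambda_A*t) - exp(-lambda_B*t)]
exp(-0.1494*28) = 0.01524963; exp(-0.3206*28) = 1.263064e-04
N_B = 0.1494 * 945354 / (0.3206 - 0.1494) * (0.01524963 - 1.263064e-04)
N_B = 12476

12476


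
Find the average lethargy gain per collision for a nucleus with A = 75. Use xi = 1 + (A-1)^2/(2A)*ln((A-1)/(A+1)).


xi = 1 + (A-1)^2/(2A) * ln((A-1)/(A+1))
xi = 1 + (75-1)^2/(2*75) * ln((75-1)/(75 +1))
xi = 0.026431

0.026431


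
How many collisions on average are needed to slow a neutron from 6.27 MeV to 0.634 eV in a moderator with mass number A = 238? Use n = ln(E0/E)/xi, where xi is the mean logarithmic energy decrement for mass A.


xi = 1 + (A-1)^2/(2A)*ln((A-1)/(A+1)) = 0.008379872 (for A = 238)
n = ln(E0/E) / xi
n = ln(6.27e6 / 0.634) / 0.008379872
n = ln(9.889590e+06) / 0.008379872 = 1922.1

1922.1


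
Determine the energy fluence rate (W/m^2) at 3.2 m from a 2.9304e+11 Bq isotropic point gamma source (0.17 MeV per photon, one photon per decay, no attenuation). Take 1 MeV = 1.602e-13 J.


psi = A * E * 1.602e-13 / (4*pi*r^2)
psi = 2.9304e+11 * 0.17 * 1.602e-13 / (4*pi*3.2^2)
psi = 6.2020e-05 W/m^2

6.2020e-05


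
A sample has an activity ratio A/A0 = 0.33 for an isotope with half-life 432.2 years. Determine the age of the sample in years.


lambda = ln(2) / t_half = ln(2) / 432.2 = 0.001603765 /yr
t = -ln(A/A0) / lambda
t = -ln(0.33) / 0.001603765
t = 691.29 yr

691.29


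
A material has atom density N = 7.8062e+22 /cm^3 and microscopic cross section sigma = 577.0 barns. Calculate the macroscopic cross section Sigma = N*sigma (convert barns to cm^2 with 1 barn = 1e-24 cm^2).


Sigma = N * sigma_barns * 1e-24
Sigma = 7.8062e+22 * 577.0 * 1e-24
Sigma = 45.042 /cm

45.042


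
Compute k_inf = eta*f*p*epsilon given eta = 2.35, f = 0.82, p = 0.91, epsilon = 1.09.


k_inf = eta * f * p * epsilon
k_inf = 2.35 * 0.82 * 0.91 * 1.09
k_inf = 1.9114

1.9114


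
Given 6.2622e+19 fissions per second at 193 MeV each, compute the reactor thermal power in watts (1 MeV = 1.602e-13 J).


P = fission_rate * E_MeV * 1.602e-13
P = 6.2622e+19 * 193 * 1.602e-13
P = 1.9362e+09 W

1.9362e+09


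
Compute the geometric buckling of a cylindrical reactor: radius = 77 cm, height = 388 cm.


B^2 = (2.405/R)^2 + (pi/H)^2
B^2 = (2.405/77)^2 + (pi/388)^2
B^2 = 0.0010411 /cm^2

0.0010411


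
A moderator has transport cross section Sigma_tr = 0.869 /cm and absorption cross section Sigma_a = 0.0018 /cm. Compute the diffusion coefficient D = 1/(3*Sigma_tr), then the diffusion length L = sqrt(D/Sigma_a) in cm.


D = 1 / (3 * Sigma_tr) = 1 / (3 * 0.869) = 0.3835827 cm
L = sqrt(D / Sigma_a)
L = sqrt(0.3835827 / 0.0018)
L = 14.598 cm

14.598


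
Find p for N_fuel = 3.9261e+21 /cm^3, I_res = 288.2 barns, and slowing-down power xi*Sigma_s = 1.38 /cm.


p = exp(-N * I * 1e-24 / (xi*Sigma_s))
p = exp(-3.9261e+21 * 288.2 * 1e-24 / 1.38)
p = 0.44046

0.44046


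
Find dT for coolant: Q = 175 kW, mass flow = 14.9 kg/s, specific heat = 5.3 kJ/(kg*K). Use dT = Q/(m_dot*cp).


dT = Q / (m_dot * cp)
dT = 175 / (14.9 * 5.3)
dT = 2.2160 C

2.2160


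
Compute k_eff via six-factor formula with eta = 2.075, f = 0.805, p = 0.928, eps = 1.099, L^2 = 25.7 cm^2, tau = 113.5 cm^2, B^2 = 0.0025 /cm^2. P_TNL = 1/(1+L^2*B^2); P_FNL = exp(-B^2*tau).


k_inf = eta*f*p*eps = 2.075*0.805*0.928*1.099 = 1.703569
P_TNL = 1/(1 + L^2*B^2) = 1/(1 + 25.7*0.0025) = 0.9396288
P_FNL = exp(-B^2*tau) = exp(-0.0025*113.5) = 0.7529549
k_eff = k_inf * P_TNL * P_FNL = 1.703569 * 0.9396288 * 0.7529549
k_eff = 1.2053

1.2053


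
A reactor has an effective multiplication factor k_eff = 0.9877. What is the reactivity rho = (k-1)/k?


rho = (k_eff - 1) / k_eff
rho = (0.9877 - 1) / 0.9877
rho = -0.012453

-0.012453


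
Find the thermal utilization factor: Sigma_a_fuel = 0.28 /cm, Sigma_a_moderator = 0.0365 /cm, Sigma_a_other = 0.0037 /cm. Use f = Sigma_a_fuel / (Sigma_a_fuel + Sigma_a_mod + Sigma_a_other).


f = Sigma_a_fuel / (Sigma_a_fuel + Sigma_a_mod + Sigma_a_other)
f = 0.28 / (0.28 + 0.0365 + 0.0037)
f = 0.87445

0.87445


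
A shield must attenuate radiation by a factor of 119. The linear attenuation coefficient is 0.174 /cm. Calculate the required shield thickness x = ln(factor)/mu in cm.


x = ln(factor) / mu
x = ln(119) / 0.174
x = 27.466 cm

27.466


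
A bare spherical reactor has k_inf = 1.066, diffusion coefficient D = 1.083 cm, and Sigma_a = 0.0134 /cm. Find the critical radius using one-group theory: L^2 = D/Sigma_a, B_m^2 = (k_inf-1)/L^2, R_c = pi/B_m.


L^2 = D / Sigma_a = 1.083 / 0.0134 = 80.82090 cm^2
B_m^2 = (k_inf - 1) / L^2 = (1.066 - 1) / 80.82090 = 8.166205e-04 /cm^2
For a bare sphere: B_g = pi/R, so R_c = pi / sqrt(B_m^2)
R_c = pi / sqrt(8.166205e-04) = 109.94 cm

109.94


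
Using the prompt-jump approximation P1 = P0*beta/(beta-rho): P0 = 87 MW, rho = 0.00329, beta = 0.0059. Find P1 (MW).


P1/P0 = beta / (beta - rho)
P1/P0 = 0.0059 / (0.0059 - 0.00329) = 2.260536
P1 = 87 * 2.260536 = 196.67 MW

196.67


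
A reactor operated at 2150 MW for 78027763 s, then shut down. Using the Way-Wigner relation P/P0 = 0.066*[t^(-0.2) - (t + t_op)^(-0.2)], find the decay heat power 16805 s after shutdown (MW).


P/P0 = 0.066 * [t^(-0.2) - (t + t_op)^(-0.2)]
P/P0 = 0.066 * [16805^(-0.2) - (16805 + 78027763)^(-0.2)]
P/P0 = 0.066 * [0.1428605 - 0.02639560] = 0.007686683
P = 2150 * 0.007686683 = 16.526 MW

16.526


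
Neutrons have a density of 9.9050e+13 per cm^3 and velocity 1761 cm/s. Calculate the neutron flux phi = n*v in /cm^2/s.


phi = n * v
phi = 9.9050e+13 * 1761
phi = 1.7443e+17 /cm^2/s

1.7443e+17


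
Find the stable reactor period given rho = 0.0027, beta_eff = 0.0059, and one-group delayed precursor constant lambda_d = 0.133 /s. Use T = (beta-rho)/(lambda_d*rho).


T = (beta - rho) / (lambda_d * rho)
T = (0.0059 - 0.0027) / (0.133 * 0.0027)
T = 8.9112 s

8.9112


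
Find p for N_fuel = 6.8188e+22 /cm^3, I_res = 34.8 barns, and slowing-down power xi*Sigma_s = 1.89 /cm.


p = exp(-N * I * 1e-24 / (xi*Sigma_s))
p = exp(-6.8188e+22 * 34.8 * 1e-24 / 1.89)
p = 0.28493

0.28493


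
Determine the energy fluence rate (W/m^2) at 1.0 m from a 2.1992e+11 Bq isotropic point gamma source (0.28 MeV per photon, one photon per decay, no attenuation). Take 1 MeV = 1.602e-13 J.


psi = A * E * 1.602e-13 / (4*pi*r^2)
psi = 2.1992e+11 * 0.28 * 1.602e-13 / (4*pi*1.0^2)
psi = 7.8501e-04 W/m^2

7.8501e-04


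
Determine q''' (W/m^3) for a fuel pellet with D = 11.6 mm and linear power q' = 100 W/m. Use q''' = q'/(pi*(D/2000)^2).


r = D / 2 / 1000 = 11.6 / 2 / 1000 = 0.0058 m
q''' = q' / (pi * r^2)
q''' = 100 / (pi * 0.0058^2)
q''' = 946224 W/m^3

946224


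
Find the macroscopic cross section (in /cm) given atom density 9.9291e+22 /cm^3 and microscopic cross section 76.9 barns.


Sigma = N * sigma_barns * 1e-24
Sigma = 9.9291e+22 * 76.9 * 1e-24
Sigma = 7.6355 /cm

7.6355


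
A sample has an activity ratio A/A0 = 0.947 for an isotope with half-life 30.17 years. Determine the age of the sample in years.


lambda = ln(2) / t_half = ln(2) / 30.17 = 0.02297472 /yr
t = -ln(A/A0) / lambda
t = -ln(0.947) / 0.02297472
t = 2.3703 yr

2.3703


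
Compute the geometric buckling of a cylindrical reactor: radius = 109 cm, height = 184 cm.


B^2 = (2.405/R)^2 + (pi/H)^2
B^2 = (2.405/109)^2 + (pi/184)^2
B^2 = 7.7835e-04 /cm^2

7.7835e-04


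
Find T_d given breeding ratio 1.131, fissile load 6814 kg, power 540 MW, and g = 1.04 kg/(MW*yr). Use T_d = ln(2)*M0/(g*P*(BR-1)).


Breeding gain G = BR - 1 = 1.131 - 1 = 0.131
Fissile production rate = g * P * G = 1.04 * 540 * 0.131 = 73.5696 kg/yr
T_d = ln(2) * M0 / (g * P * G)
T_d = ln(2) * 6814 / 73.5696 = 64.199 yr

64.199


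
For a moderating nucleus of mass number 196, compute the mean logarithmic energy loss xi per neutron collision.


xi = 1 + (A-1)^2/(2A) * ln((A-1)/(A+1))
xi = 1 + (196-1)^2/(2*196) * ln((196-1)/(196 +1))
xi = 0.010169

0.010169


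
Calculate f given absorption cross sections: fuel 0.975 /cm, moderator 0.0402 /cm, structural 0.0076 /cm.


f = Sigma_a_fuel / (Sigma_a_fuel + Sigma_a_mod + Sigma_a_other)
f = 0.975 / (0.975 + 0.0402 + 0.0076)
f = 0.95327

0.95327


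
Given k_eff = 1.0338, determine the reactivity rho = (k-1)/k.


rho = (k_eff - 1) / k_eff
rho = (1.0338 - 1) / 1.0338
rho = 0.032695

0.032695


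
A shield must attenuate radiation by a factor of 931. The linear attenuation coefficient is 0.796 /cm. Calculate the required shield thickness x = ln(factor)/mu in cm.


x = ln(factor) / mu
x = ln(931) / 0.796
x = 8.5883 cm

8.5883


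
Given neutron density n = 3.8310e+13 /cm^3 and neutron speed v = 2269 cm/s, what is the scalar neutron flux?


phi = n * v
phi = 3.8310e+13 * 2269
phi = 8.6925e+16 /cm^2/s

8.6925e+16


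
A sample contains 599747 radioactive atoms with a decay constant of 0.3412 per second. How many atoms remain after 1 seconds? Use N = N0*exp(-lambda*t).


N = N0 * exp(-lambda * t)
N = 599747 * exp(-0.3412 * 1)
N = 426370

426370


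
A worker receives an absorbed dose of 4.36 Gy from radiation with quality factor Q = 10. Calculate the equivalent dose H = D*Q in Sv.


H = D * Q
H = 4.36 * 10
H = 43.600 Sv

43.600


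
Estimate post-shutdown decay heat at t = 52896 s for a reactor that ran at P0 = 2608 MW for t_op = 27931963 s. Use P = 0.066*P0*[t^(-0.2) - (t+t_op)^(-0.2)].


P/P0 = 0.066 * [t^(-0.2) - (t + t_op)^(-0.2)]
P/P0 = 0.066 * [52896^(-0.2) - (52896 + 27931963)^(-0.2)]
P/P0 = 0.066 * [0.1135835 - 0.03240525] = 0.005357765
P = 2608 * 0.005357765 = 13.973 MW

13.973


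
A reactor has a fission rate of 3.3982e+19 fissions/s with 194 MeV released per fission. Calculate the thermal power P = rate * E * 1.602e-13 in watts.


P = fission_rate * E_MeV * 1.602e-13
P = 3.3982e+19 * 194 * 1.602e-13
P = 1.0561e+09 W

1.0561e+09


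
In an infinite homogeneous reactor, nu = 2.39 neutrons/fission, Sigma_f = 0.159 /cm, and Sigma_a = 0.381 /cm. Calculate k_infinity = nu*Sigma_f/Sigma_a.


k_inf = nu * Sigma_f / Sigma_a
k_inf = 2.39 * 0.159 / 0.381
k_inf = 0.99740

0.99740


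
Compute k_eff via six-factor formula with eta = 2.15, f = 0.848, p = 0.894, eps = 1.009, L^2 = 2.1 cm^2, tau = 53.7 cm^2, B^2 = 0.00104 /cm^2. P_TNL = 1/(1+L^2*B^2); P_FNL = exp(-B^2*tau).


k_inf = eta*f*p*eps = 2.15*0.848*0.894*1.009 = 1.644610
P_TNL = 1/(1 + L^2*B^2) = 1/(1 + 2.1*0.00104) = 0.9978208
P_FNL = exp(-B^2*tau) = exp(-0.00104*53.7) = 0.9456829
k_eff = k_inf * P_TNL * P_FNL = 1.644610 * 0.9978208 * 0.9456829
k_eff = 1.5519

1.5519


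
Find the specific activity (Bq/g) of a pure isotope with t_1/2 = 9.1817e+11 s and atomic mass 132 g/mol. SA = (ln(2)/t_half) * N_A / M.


lambda = ln(2) / t_half = ln(2) / 9.1817e+11 = 7.549225e-13 /s
SA = lambda * N_A / M
SA = 7.549225e-13 * 6.022e23 / 132
SA = 3.4440e+09 Bq/g

3.4440e+09


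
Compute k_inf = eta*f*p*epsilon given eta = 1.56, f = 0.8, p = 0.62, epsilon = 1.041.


k_inf = eta * f * p * epsilon
k_inf = 1.56 * 0.8 * 0.62 * 1.041
k_inf = 0.80548

0.80548


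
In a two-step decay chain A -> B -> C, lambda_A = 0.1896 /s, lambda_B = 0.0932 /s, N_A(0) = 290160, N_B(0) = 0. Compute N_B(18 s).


N_B(t) = lambda_A * N_A0 / (lambda_B - lambda_A) * [exp(-lambda_A*t) - exp(-lambda_B*t)]
exp(-0.1896*18) = 0.03294881; exp(-0.0932*18) = 0.1868218
N_B = 0.1896 * 290160 / (0.0932 - 0.1896) * (0.03294881 - 0.1868218)
N_B = 87813

87813


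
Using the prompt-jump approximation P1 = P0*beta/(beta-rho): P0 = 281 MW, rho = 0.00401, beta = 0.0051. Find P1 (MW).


P1/P0 = beta / (beta - rho)
P1/P0 = 0.0051 / (0.0051 - 0.00401) = 4.678899
P1 = 281 * 4.678899 = 1314.8 MW

1314.8


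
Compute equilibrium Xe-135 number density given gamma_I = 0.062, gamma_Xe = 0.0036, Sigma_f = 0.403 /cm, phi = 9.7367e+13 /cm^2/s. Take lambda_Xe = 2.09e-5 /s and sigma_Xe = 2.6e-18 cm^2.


Xe_eq = (gamma_I + gamma_Xe) * Sigma_f * phi / (lambda_Xe + sigma_Xe * phi)
Numerator = (0.062 + 0.0036) * 0.403 * 9.7367e+13 = 2.574072e+12
Denominator = 2.09e-5 + 2.6e-18 * 9.7367e+13 = 2.740542e-04
Xe_eq = 2.574072e+12 / 2.740542e-04 = 9.3926e+15 /cm^3

9.3926e+15


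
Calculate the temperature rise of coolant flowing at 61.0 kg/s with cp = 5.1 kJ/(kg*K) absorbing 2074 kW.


dT = Q / (m_dot * cp)
dT = 2074 / (61.0 * 5.1)
dT = 6.6667 C

6.6667


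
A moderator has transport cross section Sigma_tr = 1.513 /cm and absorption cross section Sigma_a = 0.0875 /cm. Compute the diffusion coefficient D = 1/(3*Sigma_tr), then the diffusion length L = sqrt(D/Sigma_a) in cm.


D = 1 / (3 * Sigma_tr) = 1 / (3 * 1.513) = 0.2203128 cm
L = sqrt(D / Sigma_a)
L = sqrt(0.2203128 / 0.0875)
L = 1.5868 cm

1.5868


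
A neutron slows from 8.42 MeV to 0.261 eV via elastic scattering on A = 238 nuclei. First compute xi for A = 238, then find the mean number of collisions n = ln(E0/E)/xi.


xi = 1 + (A-1)^2/(2A)*ln((A-1)/(A+1)) = 0.008379872 (for A = 238)
n = ln(E0/E) / xi
n = ln(8.42e6 / 0.261) / 0.008379872
n = ln(3.226054e+07) / 0.008379872 = 2063.2

2063.2


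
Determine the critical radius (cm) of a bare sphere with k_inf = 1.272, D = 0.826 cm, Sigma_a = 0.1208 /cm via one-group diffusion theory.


L^2 = D / Sigma_a = 0.826 / 0.1208 = 6.837748 cm^2
B_m^2 = (k_inf - 1) / L^2 = (1.272 - 1) / 6.837748 = 0.03977918 /cm^2
For a bare sphere: B_g = pi/R, so R_c = pi / sqrt(B_m^2)
R_c = pi / sqrt(0.03977918) = 15.752 cm

15.752


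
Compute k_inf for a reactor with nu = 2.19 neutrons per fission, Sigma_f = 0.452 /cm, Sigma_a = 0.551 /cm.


k_inf = nu * Sigma_f / Sigma_a
k_inf = 2.19 * 0.452 / 0.551
k_inf = 1.7965

1.7965


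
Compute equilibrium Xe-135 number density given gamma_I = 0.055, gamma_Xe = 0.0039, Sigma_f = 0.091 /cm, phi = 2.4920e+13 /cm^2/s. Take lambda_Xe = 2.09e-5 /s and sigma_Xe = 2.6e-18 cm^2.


Xe_eq = (gamma_I + gamma_Xe) * Sigma_f * phi / (lambda_Xe + sigma_Xe * phi)
Numerator = (0.055 + 0.0039) * 0.091 * 2.4920e+13 = 1.335687e+11
Denominator = 2.09e-5 + 2.6e-18 * 2.4920e+13 = 8.569200e-05
Xe_eq = 1.335687e+11 / 8.569200e-05 = 1.5587e+15 /cm^3

1.5587e+15


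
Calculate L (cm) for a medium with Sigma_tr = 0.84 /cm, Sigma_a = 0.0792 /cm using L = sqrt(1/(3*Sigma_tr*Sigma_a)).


D = 1 / (3 * Sigma_tr) = 1 / (3 * 0.84) = 0.3968254 cm
L = sqrt(D / Sigma_a)
L = sqrt(0.3968254 / 0.0792)
L = 2.2384 cm

2.2384


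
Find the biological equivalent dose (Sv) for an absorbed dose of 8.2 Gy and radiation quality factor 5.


H = D * Q
H = 8.2 * 5
H = 41.000 Sv

41.000


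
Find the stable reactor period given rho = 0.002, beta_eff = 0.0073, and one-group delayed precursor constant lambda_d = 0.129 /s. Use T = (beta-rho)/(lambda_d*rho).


T = (beta - rho) / (lambda_d * rho)
T = (0.0073 - 0.002) / (0.129 * 0.002)
T = 20.543 s

20.543


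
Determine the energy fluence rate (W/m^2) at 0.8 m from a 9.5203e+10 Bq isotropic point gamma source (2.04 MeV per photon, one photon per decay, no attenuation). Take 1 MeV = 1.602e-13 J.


psi = A * E * 1.602e-13 / (4*pi*r^2)
psi = 9.5203e+10 * 2.04 * 1.602e-13 / (4*pi*0.8^2)
psi = 0.0038686 W/m^2

0.0038686


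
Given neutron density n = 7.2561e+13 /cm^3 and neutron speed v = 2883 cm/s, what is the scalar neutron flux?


phi = n * v
phi = 7.2561e+13 * 2883
phi = 2.0919e+17 /cm^2/s

2.0919e+17


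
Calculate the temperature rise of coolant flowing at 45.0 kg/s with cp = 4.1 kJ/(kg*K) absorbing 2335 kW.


dT = Q / (m_dot * cp)
dT = 2335 / (45.0 * 4.1)
dT = 12.656 C

12.656


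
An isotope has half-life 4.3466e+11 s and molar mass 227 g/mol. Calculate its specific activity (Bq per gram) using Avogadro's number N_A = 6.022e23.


lambda = ln(2) / t_half = ln(2) / 4.3466e+11 = 1.594688e-12 /s
SA = lambda * N_A / M
SA = 1.594688e-12 * 6.022e23 / 227
SA = 4.2305e+09 Bq/g

4.2305e+09


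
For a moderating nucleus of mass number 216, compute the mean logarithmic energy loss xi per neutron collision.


xi = 1 + (A-1)^2/(2A) * ln((A-1)/(A+1))
xi = 1 + (216-1)^2/(2*216) * ln((216-1)/(216 +1))
xi = 0.0092307

0.0092307


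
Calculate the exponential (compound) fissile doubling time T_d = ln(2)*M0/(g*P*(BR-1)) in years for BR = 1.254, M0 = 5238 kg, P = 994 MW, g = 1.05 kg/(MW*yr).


Breeding gain G = BR - 1 = 1.254 - 1 = 0.254
Fissile production rate = g * P * G = 1.05 * 994 * 0.254 = 265.0998 kg/yr
T_d = ln(2) * M0 / (g * P * G)
T_d = ln(2) * 5238 / 265.0998 = 13.696 yr

13.696


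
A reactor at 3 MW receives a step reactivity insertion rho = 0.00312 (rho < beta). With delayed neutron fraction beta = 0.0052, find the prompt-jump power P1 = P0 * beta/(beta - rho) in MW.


P1/P0 = beta / (beta - rho)
P1/P0 = 0.0052 / (0.0052 - 0.00312) = 2.500000
P1 = 3 * 2.500000 = 7.5000 MW

7.5000


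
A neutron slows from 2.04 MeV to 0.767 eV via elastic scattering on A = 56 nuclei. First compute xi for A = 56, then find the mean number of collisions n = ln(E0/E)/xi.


xi = 1 + (A-1)^2/(2A)*ln((A-1)/(A+1)) = 0.03529286 (for A = 56)
n = ln(E0/E) / xi
n = ln(2.04e6 / 0.767) / 0.03529286
n = ln(2.659713e+06) / 0.03529286 = 419.17

419.17


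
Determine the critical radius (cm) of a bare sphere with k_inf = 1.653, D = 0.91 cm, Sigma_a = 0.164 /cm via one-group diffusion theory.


L^2 = D / Sigma_a = 0.91 / 0.164 = 5.548780 cm^2
B_m^2 = (k_inf - 1) / L^2 = (1.653 - 1) / 5.548780 = 0.1176835 /cm^2
For a bare sphere: B_g = pi/R, so R_c = pi / sqrt(B_m^2)
R_c = pi / sqrt(0.1176835) = 9.1578 cm

9.1578


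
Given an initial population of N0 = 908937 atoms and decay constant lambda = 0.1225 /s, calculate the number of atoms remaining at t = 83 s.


N = N0 * exp(-lambda * t)
N = 908937 * exp(-0.1225 * 83)
N = 34.902

34.902


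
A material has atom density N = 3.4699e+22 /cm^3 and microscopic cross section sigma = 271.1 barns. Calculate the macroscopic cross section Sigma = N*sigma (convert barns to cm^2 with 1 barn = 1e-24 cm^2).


Sigma = N * sigma_barns * 1e-24
Sigma = 3.4699e+22 * 271.1 * 1e-24
Sigma = 9.4069 /cm

9.4069


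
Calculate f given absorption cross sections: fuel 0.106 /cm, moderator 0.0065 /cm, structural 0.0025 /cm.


f = Sigma_a_fuel / (Sigma_a_fuel + Sigma_a_mod + Sigma_a_other)
f = 0.106 / (0.106 + 0.0065 + 0.0025)
f = 0.92174

0.92174


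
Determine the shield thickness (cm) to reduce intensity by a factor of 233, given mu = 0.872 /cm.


x = ln(factor) / mu
x = ln(233) / 0.872
x = 6.2512 cm

6.2512


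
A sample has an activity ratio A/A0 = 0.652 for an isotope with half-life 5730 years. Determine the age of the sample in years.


lambda = ln(2) / t_half = ln(2) / 5730 = 1.209681e-04 /yr
t = -ln(A/A0) / lambda
t = -ln(0.652) / 1.209681e-04
t = 3535.7 yr

3535.7


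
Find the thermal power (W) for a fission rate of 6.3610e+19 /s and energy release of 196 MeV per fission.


P = fission_rate * E_MeV * 1.602e-13
P = 6.3610e+19 * 196 * 1.602e-13
P = 1.9973e+09 W

1.9973e+09


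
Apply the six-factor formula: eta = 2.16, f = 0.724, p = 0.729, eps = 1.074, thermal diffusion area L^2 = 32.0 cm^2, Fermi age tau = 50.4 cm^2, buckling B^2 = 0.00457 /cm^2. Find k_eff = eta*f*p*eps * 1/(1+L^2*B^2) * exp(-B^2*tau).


k_inf = eta*f*p*eps = 2.16*0.724*0.729*1.074 = 1.224402
P_TNL = 1/(1 + L^2*B^2) = 1/(1 + 32.0*0.00457) = 0.8724176
P_FNL = exp(-B^2*tau) = exp(-0.00457*50.4) = 0.7942730
k_eff = k_inf * P_TNL * P_FNL = 1.224402 * 0.8724176 * 0.7942730
k_eff = 0.84843

0.84843


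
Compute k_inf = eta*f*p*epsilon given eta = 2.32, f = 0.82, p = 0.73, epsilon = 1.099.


k_inf = eta * f * p * epsilon
k_inf = 2.32 * 0.82 * 0.73 * 1.099
k_inf = 1.5262

1.5262


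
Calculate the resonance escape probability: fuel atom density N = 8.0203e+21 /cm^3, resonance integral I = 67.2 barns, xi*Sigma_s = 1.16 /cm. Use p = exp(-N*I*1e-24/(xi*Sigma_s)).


p = exp(-N * I * 1e-24 / (xi*Sigma_s))
p = exp(-8.0203e+21 * 67.2 * 1e-24 / 1.16)
p = 0.62837

0.62837


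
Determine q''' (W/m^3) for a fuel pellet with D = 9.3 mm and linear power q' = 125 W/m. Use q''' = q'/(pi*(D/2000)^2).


r = D / 2 / 1000 = 9.3 / 2 / 1000 = 0.00465 m
q''' = q' / (pi * r^2)
q''' = 125 / (pi * 0.00465^2)
q''' = 1.8402e+06 W/m^3

1.8402e+06


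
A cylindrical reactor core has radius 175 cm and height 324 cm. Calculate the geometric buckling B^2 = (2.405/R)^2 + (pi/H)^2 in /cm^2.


B^2 = (2.405/R)^2 + (pi/H)^2
B^2 = (2.405/175)^2 + (pi/324)^2
B^2 = 2.8288e-04 /cm^2

2.8288e-04


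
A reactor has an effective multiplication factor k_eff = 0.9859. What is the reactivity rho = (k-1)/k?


rho = (k_eff - 1) / k_eff
rho = (0.9859 - 1) / 0.9859
rho = -0.014302

-0.014302


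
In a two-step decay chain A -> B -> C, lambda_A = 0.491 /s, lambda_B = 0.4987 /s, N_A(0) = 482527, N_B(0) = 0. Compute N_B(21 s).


N_B(t) = lambda_A * N_A0 / (lambda_B - lambda_A) * [exp(-lambda_A*t) - exp(-lambda_B*t)]
exp(-0.491*21) = 3.326516e-05; exp(-0.4987*21) = 2.829855e-05
N_B = 0.491 * 482527 / (0.4987 - 0.491) * (3.326516e-05 - 2.829855e-05)
N_B = 152.82

152.82


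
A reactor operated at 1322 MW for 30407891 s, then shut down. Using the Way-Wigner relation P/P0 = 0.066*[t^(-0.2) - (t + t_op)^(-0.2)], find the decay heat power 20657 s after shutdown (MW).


P/P0 = 0.066 * [t^(-0.2) - (t + t_op)^(-0.2)]
P/P0 = 0.066 * [20657^(-0.2) - (20657 + 30407891)^(-0.2)]
P/P0 = 0.066 * [0.1370839 - 0.03186719] = 0.006944303
P = 1322 * 0.006944303 = 9.1804 MW

9.1804


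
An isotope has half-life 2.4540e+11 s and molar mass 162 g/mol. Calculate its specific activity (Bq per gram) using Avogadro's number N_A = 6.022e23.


lambda = ln(2) / t_half = ln(2) / 2.4540e+11 = 2.824561e-12 /s
SA = lambda * N_A / M
SA = 2.824561e-12 * 6.022e23 / 162
SA = 1.0500e+10 Bq/g

1.0500e+10


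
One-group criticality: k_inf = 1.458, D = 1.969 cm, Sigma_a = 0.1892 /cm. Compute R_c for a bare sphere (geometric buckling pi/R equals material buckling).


L^2 = D / Sigma_a = 1.969 / 0.1892 = 10.40698 cm^2
B_m^2 = (k_inf - 1) / L^2 = (1.458 - 1) / 10.40698 = 0.04400892 /cm^2
For a bare sphere: B_g = pi/R, so R_c = pi / sqrt(B_m^2)
R_c = pi / sqrt(0.04400892) = 14.975 cm

14.975


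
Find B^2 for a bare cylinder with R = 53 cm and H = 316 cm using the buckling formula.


B^2 = (2.405/R)^2 + (pi/H)^2
B^2 = (2.405/53)^2 + (pi/316)^2
B^2 = 0.0021579 /cm^2

0.0021579


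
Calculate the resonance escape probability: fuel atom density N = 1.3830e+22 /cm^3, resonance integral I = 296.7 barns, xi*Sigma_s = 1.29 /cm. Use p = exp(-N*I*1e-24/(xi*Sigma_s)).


p = exp(-N * I * 1e-24 / (xi*Sigma_s))
p = exp(-1.3830e+22 * 296.7 * 1e-24 / 1.29)
p = 0.041548

0.041548


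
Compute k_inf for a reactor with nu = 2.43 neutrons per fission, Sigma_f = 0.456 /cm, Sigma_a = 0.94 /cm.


k_inf = nu * Sigma_f / Sigma_a
k_inf = 2.43 * 0.456 / 0.94
k_inf = 1.1788

1.1788


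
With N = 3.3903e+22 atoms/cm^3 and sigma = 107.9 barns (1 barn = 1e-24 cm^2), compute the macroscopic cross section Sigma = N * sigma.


Sigma = N * sigma_barns * 1e-24
Sigma = 3.3903e+22 * 107.9 * 1e-24
Sigma = 3.6581 /cm

3.6581


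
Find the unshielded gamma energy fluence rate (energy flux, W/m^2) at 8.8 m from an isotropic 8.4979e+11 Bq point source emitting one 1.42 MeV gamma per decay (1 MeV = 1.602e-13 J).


psi = A * E * 1.602e-13 / (4*pi*r^2)
psi = 8.4979e+11 * 1.42 * 1.602e-13 / (4*pi*8.8^2)
psi = 1.9865e-04 W/m^2

1.9865e-04


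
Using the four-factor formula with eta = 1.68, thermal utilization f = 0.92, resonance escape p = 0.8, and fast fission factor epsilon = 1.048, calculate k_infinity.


k_inf = eta * f * p * epsilon
k_inf = 1.68 * 0.92 * 0.8 * 1.048
k_inf = 1.2958

1.2958


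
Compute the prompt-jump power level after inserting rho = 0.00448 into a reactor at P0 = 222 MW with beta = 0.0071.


P1/P0 = beta / (beta - rho)
P1/P0 = 0.0071 / (0.0071 - 0.00448) = 2.709924
P1 = 222 * 2.709924 = 601.60 MW

601.60


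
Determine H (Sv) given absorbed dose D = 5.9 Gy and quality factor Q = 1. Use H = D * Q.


H = D * Q
H = 5.9 * 1
H = 5.9000 Sv

5.9000


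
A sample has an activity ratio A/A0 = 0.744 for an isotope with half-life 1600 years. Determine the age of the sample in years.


lambda = ln(2) / t_half = ln(2) / 1600 = 4.332170e-04 /yr
t = -ln(A/A0) / lambda
t = -ln(0.744) / 4.332170e-04
t = 682.60 yr

682.60


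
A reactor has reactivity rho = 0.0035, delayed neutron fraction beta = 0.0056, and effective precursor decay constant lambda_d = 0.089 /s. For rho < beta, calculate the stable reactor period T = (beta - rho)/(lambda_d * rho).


T = (beta - rho) / (lambda_d * rho)
T = (0.0056 - 0.0035) / (0.089 * 0.0035)
T = 6.7416 s

6.7416


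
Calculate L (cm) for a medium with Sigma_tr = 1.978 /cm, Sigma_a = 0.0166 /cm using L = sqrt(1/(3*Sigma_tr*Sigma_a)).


D = 1 / (3 * Sigma_tr) = 1 / (3 * 1.978) = 0.1685204 cm
L = sqrt(D / Sigma_a)
L = sqrt(0.1685204 / 0.0166)
L = 3.1862 cm

3.1862


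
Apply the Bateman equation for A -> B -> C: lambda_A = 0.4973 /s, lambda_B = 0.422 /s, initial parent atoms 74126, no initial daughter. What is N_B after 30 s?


N_B(t) = lambda_A * N_A0 / (lambda_B - lambda_A) * [exp(-lambda_A*t) - exp(-lambda_B*t)]
exp(-0.4973*30) = 3.317116e-07; exp(-0.422*30) = 3.175644e-06
N_B = 0.4973 * 74126 / (0.422 - 0.4973) * (3.317116e-07 - 3.175644e-06)
N_B = 1.3922

1.3922


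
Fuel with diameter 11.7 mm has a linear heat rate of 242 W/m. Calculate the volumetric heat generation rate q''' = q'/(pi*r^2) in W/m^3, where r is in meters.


r = D / 2 / 1000 = 11.7 / 2 / 1000 = 0.00585 m
q''' = q' / (pi * r^2)
q''' = 242 / (pi * 0.00585^2)
q''' = 2.2509e+06 W/m^3

2.2509e+06


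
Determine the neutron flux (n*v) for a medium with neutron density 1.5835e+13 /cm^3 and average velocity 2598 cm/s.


phi = n * v
phi = 1.5835e+13 * 2598
phi = 4.1139e+16 /cm^2/s

4.1139e+16


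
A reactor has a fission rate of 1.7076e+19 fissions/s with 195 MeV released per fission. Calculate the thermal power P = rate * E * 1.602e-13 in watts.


P = fission_rate * E_MeV * 1.602e-13
P = 1.7076e+19 * 195 * 1.602e-13
P = 5.3344e+08 W

5.3344e+08


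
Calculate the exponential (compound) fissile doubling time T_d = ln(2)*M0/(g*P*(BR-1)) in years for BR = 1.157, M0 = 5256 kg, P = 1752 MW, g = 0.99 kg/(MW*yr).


Breeding gain G = BR - 1 = 1.157 - 1 = 0.157
Fissile production rate = g * P * G = 0.99 * 1752 * 0.157 = 272.31336 kg/yr
T_d = ln(2) * M0 / (g * P * G)
T_d = ln(2) * 5256 / 272.31336 = 13.379 yr

13.379


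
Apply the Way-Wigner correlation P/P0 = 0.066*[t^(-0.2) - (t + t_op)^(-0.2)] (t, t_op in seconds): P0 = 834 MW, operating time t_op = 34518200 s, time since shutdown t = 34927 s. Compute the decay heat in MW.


P/P0 = 0.066 * [t^(-0.2) - (t + t_op)^(-0.2)]
P/P0 = 0.066 * [34927^(-0.2) - (34927 + 34518200)^(-0.2)]
P/P0 = 0.066 * [0.1234149 - 0.03106723] = 0.006094946
P = 834 * 0.006094946 = 5.0832 MW

5.0832


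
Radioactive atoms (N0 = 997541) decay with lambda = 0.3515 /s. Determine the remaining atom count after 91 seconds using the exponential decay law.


N = N0 * exp(-lambda * t)
N = 997541 * exp(-0.3515 * 91)
N = 1.2805e-08

1.2805e-08


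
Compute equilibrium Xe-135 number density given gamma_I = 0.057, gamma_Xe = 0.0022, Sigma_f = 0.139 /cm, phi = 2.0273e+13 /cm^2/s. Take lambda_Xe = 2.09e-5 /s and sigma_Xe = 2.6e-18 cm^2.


Xe_eq = (gamma_I + gamma_Xe) * Sigma_f * phi / (lambda_Xe + sigma_Xe * phi)
Numerator = (0.057 + 0.0022) * 0.139 * 2.0273e+13 = 1.668225e+11
Denominator = 2.09e-5 + 2.6e-18 * 2.0273e+13 = 7.360980e-05
Xe_eq = 1.668225e+11 / 7.360980e-05 = 2.2663e+15 /cm^3

2.2663e+15


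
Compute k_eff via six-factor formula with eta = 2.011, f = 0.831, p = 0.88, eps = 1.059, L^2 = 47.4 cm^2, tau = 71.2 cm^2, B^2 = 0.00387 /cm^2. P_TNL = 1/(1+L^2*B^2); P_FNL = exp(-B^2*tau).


k_inf = eta*f*p*eps = 2.011*0.831*0.88*1.059 = 1.557370
P_TNL = 1/(1 + L^2*B^2) = 1/(1 + 47.4*0.00387) = 0.8449957
P_FNL = exp(-B^2*tau) = exp(-0.00387*71.2) = 0.7591590
k_eff = k_inf * P_TNL * P_FNL = 1.557370 * 0.8449957 * 0.7591590
k_eff = 0.99903

0.99903


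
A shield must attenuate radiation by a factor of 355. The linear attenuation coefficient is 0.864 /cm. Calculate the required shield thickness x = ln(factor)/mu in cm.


x = ln(factor) / mu
x = ln(355) / 0.864
x = 6.7964 cm

6.7964


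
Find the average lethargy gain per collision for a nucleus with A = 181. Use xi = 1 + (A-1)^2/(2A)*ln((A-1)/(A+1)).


xi = 1 + (A-1)^2/(2A) * ln((A-1)/(A+1))
xi = 1 + (181-1)^2/(2*181) * ln((181-1)/(181 +1))
xi = 0.011009

0.011009


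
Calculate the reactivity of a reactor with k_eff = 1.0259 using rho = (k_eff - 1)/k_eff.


rho = (k_eff - 1) / k_eff
rho = (1.0259 - 1) / 1.0259
rho = 0.025246

0.025246


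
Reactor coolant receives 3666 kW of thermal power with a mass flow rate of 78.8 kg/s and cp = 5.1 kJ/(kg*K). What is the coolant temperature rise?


dT = Q / (m_dot * cp)
dT = 3666 / (78.8 * 5.1)
dT = 9.1221 C

9.1221


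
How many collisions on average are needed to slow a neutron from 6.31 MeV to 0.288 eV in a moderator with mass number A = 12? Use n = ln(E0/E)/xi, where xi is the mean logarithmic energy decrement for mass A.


xi = 1 + (A-1)^2/(2A)*ln((A-1)/(A+1)) = 0.1577690 (for A = 12)
n = ln(E0/E) / xi
n = ln(6.31e6 / 0.288) / 0.1577690
n = ln(2.190972e+07) / 0.1577690 = 107.13

107.13


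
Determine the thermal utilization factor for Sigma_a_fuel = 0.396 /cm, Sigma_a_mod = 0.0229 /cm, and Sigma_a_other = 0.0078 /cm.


f = Sigma_a_fuel / (Sigma_a_fuel + Sigma_a_mod + Sigma_a_other)
f = 0.396 / (0.396 + 0.0229 + 0.0078)
f = 0.92805

0.92805


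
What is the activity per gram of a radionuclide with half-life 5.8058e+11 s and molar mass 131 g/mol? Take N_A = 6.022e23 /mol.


lambda = ln(2) / t_half = ln(2) / 5.8058e+11 = 1.193887e-12 /s
SA = lambda * N_A / M
SA = 1.193887e-12 * 6.022e23 / 131
SA = 5.4882e+09 Bq/g

5.4882e+09


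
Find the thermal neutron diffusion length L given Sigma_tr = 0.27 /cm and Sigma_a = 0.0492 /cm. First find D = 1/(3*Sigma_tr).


D = 1 / (3 * Sigma_tr) = 1 / (3 * 0.27) = 1.234568 cm
L = sqrt(D / Sigma_a)
L = sqrt(1.234568 / 0.0492)
L = 5.0093 cm

5.0093


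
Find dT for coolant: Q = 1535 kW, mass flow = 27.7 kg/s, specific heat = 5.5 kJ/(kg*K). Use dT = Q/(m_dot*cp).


dT = Q / (m_dot * cp)
dT = 1535 / (27.7 * 5.5)
dT = 10.075 C

10.075


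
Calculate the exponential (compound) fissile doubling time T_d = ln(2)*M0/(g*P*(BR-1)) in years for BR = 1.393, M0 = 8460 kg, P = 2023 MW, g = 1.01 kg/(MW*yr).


Breeding gain G = BR - 1 = 1.393 - 1 = 0.393
Fissile production rate = g * P * G = 1.01 * 2023 * 0.393 = 802.98939 kg/yr
T_d = ln(2) * M0 / (g * P * G)
T_d = ln(2) * 8460 / 802.98939 = 7.3027 yr

7.3027


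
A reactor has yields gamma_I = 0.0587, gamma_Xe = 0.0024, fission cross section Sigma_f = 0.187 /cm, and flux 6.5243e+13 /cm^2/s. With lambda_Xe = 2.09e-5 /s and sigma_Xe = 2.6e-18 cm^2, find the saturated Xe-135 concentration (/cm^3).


Xe_eq = (gamma_I + gamma_Xe) * Sigma_f * phi / (lambda_Xe + sigma_Xe * phi)
Numerator = (0.0587 + 0.0024) * 0.187 * 6.5243e+13 = 7.454469e+11
Denominator = 2.09e-5 + 2.6e-18 * 6.5243e+13 = 1.905318e-04
Xe_eq = 7.454469e+11 / 1.905318e-04 = 3.9125e+15 /cm^3

3.9125e+15


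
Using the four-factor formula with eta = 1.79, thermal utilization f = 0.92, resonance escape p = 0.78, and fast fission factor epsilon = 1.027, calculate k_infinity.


k_inf = eta * f * p * epsilon
k_inf = 1.79 * 0.92 * 0.78 * 1.027
k_inf = 1.3192

1.3192


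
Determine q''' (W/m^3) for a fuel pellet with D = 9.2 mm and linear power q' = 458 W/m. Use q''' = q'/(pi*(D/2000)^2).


r = D / 2 / 1000 = 9.2 / 2 / 1000 = 0.0046 m
q''' = q' / (pi * r^2)
q''' = 458 / (pi * 0.0046^2)
q''' = 6.8897e+06 W/m^3

6.8897e+06


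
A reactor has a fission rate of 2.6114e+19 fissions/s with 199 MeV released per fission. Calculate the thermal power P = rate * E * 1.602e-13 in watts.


P = fission_rate * E_MeV * 1.602e-13
P = 2.6114e+19 * 199 * 1.602e-13
P = 8.3251e+08 W

8.3251e+08


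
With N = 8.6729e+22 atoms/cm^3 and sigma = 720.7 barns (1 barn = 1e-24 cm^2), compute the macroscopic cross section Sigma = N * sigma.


Sigma = N * sigma_barns * 1e-24
Sigma = 8.6729e+22 * 720.7 * 1e-24
Sigma = 62.506 /cm

62.506


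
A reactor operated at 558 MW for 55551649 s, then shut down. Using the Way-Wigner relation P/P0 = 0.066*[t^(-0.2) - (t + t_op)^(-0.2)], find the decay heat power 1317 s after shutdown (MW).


P/P0 = 0.066 * [t^(-0.2) - (t + t_op)^(-0.2)]
P/P0 = 0.066 * [1317^(-0.2) - (1317 + 55551649)^(-0.2)]
P/P0 = 0.066 * [0.2377294 - 0.02825261] = 0.01382547
P = 558 * 0.01382547 = 7.7146 MW

7.7146


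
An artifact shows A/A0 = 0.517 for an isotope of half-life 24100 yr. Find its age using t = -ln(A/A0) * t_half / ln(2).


lambda = ln(2) / t_half = ln(2) / 24100 = 2.876129e-05 /yr
t = -ln(A/A0) / lambda
t = -ln(0.517) / 2.876129e-05
t = 22938 yr

22938


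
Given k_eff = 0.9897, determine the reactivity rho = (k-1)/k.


rho = (k_eff - 1) / k_eff
rho = (0.9897 - 1) / 0.9897
rho = -0.010407

-0.010407


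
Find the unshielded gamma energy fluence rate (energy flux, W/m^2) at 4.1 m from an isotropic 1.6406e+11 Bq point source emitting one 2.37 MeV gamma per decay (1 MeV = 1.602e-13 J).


psi = A * E * 1.602e-13 / (4*pi*r^2)
psi = 1.6406e+11 * 2.37 * 1.602e-13 / (4*pi*4.1^2)
psi = 2.9487e-04 W/m^2

2.9487e-04


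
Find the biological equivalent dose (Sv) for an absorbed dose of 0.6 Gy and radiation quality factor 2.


H = D * Q
H = 0.6 * 2
H = 1.2000 Sv

1.2000


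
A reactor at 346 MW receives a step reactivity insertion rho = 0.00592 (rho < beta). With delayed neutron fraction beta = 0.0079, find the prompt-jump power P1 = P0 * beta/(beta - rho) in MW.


P1/P0 = beta / (beta - rho)
P1/P0 = 0.0079 / (0.0079 - 0.00592) = 3.989899
P1 = 346 * 3.989899 = 1380.5 MW

1380.5


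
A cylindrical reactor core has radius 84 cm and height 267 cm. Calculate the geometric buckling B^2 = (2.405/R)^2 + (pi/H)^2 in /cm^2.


B^2 = (2.405/R)^2 + (pi/H)^2
B^2 = (2.405/84)^2 + (pi/267)^2
B^2 = 9.5818e-04 /cm^2

9.5818e-04


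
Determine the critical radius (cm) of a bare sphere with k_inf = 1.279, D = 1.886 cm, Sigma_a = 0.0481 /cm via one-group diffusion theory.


L^2 = D / Sigma_a = 1.886 / 0.0481 = 39.20998 cm^2
B_m^2 = (k_inf - 1) / L^2 = (1.279 - 1) / 39.20998 = 0.007115535 /cm^2
For a bare sphere: B_g = pi/R, so R_c = pi / sqrt(B_m^2)
R_c = pi / sqrt(0.007115535) = 37.243 cm

37.243


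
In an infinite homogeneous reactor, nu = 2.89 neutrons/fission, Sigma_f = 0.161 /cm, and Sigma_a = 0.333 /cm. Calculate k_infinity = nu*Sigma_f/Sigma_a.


k_inf = nu * Sigma_f / Sigma_a
k_inf = 2.89 * 0.161 / 0.333
k_inf = 1.3973

1.3973


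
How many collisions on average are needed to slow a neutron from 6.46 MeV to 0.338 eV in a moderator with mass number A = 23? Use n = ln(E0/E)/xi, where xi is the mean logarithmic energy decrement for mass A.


xi = 1 + (A-1)^2/(2A)*ln((A-1)/(A+1)) = 0.08448899 (for A = 23)
n = ln(E0/E) / xi
n = ln(6.46e6 / 0.338) / 0.08448899
n = ln(1.911243e+07) / 0.08448899 = 198.44

198.44


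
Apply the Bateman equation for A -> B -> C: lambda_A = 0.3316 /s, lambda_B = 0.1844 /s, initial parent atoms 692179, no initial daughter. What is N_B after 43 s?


N_B(t) = lambda_A * N_A0 / (lambda_B - lambda_A) * [exp(-lambda_A*t) - exp(-lambda_B*t)]
exp(-0.3316*43) = 6.419214e-07; exp(-0.1844*43) = 3.600744e-04
N_B = 0.3316 * 692179 / (0.1844 - 0.3316) * (6.419214e-07 - 3.600744e-04)
N_B = 560.46

560.46


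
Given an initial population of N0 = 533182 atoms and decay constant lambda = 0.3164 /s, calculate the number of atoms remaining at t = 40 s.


N = N0 * exp(-lambda * t)
N = 533182 * exp(-0.3164 * 40)
N = 1.7000

1.7000


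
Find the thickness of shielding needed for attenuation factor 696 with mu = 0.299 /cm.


x = ln(factor) / mu
x = ln(696) / 0.299
x = 21.891 cm

21.891


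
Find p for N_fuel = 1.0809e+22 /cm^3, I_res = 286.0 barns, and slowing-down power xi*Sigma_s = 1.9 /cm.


p = exp(-N * I * 1e-24 / (xi*Sigma_s))
p = exp(-1.0809e+22 * 286.0 * 1e-24 / 1.9)
p = 0.19651

0.19651


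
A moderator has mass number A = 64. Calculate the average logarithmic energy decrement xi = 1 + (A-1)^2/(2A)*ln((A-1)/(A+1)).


xi = 1 + (A-1)^2/(2A) * ln((A-1)/(A+1))
xi = 1 + (64-1)^2/(2*64) * ln((64-1)/(64 +1))
xi = 0.030927

0.030927


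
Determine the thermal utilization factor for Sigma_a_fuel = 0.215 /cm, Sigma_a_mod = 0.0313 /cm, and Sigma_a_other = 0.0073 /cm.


f = Sigma_a_fuel / (Sigma_a_fuel + Sigma_a_mod + Sigma_a_other)
f = 0.215 / (0.215 + 0.0313 + 0.0073)
f = 0.84779

0.84779


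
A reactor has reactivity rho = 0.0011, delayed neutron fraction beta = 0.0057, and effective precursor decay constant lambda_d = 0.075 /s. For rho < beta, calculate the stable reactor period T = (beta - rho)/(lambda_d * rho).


T = (beta - rho) / (lambda_d * rho)
T = (0.0057 - 0.0011) / (0.075 * 0.0011)
T = 55.758 s

55.758


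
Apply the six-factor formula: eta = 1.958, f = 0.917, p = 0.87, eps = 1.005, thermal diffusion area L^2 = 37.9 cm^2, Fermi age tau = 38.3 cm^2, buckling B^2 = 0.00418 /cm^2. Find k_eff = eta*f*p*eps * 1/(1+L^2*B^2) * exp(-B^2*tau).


k_inf = eta*f*p*eps = 1.958*0.917*0.87*1.005 = 1.569883
P_TNL = 1/(1 + L^2*B^2) = 1/(1 + 37.9*0.00418) = 0.8632433
P_FNL = exp(-B^2*tau) = exp(-0.00418*38.3) = 0.8520637
k_eff = k_inf * P_TNL * P_FNL = 1.569883 * 0.8632433 * 0.8520637
k_eff = 1.1547

1.1547
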